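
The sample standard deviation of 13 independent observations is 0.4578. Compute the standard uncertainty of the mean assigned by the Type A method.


u_A = s / sqrt(n)
u_A = 0.4578 / sqrt(13)
u_A = 0.4578 / 3.6055513
u_A = 0.1270

0.1270


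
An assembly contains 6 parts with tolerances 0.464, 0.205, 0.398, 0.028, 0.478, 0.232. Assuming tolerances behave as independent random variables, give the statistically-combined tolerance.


RSS = sqrt(0.464^2 + 0.205^2 + 0.398^2 + 0.028^2 + 0.478^2 + 0.232^2)
= sqrt(0.698817)
= 0.8360

0.8360


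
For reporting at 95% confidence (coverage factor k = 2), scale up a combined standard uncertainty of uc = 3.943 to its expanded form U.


U = k * uc
U = 2 * 3.943
U = 7.8860

7.8860


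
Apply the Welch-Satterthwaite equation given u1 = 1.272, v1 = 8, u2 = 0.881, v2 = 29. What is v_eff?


uc = sqrt(u1^2 + u2^2) = sqrt(1.272^2 + 0.881^2) = 1.5473025
v_eff = uc^4 / (u1^4/v1 + u2^4/v2)
= 1.5473025^4 / (1.272^4/8 + 0.881^4/29)
= 5.7319304 / 0.34800733
v_eff = 16.4707

16.4707


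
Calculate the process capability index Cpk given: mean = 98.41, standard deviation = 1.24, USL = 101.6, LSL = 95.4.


Cpu = (USL - mean) / (3*sigma) = (101.6 - 98.41) / (3*1.24) = 0.8575
Cpl = (mean - LSL) / (3*sigma) = (98.41 - 95.4) / (3*1.24) = 0.8091
Cpk = min(Cpu, Cpl) = 0.8091

0.8091


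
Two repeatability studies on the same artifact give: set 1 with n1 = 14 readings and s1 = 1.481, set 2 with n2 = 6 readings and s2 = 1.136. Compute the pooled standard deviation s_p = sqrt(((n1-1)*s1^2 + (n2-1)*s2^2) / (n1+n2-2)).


s_p = sqrt(((n1-1)*s1^2 + (n2-1)*s2^2) / (n1+n2-2))
numerator = (14-1)*1.481^2 + (6-1)*1.136^2 = 28.513693 + 6.45248 = 34.966173
denominator = 14 + 6 - 2 = 18
s_p^2 = 34.966173 / 18 = 1.9425652
s_p = sqrt(1.9425652) = 1.3938

1.3938


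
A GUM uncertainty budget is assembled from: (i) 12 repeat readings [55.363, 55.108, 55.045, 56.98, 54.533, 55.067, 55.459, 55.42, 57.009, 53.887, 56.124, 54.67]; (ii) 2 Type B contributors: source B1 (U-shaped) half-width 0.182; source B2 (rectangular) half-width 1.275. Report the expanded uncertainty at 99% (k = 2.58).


mean = (55.363 + 55.108 + 55.045 + 56.98 + 54.533 + 55.067 + 55.459 + 55.42 + 57.009 + 53.887 + 56.124 + 54.67) / 12 = 55.38875
s = sqrt(sum((x - mean)^2)/(n-1)) = 0.92976655
u_A = s / sqrt(n) = 0.92976655 / sqrt(12) = 0.26840048
u_B1 = 0.182 / sqrt(2) = 0.12869343
u_B2 = 1.275 / sqrt(3) = 0.73612159
uc = sqrt(0.26840048^2 + 0.12869343^2 + 0.73612159^2) = 0.79402507
U = k * uc = 2.58 * 0.79402507
U = 2.0486

2.0486


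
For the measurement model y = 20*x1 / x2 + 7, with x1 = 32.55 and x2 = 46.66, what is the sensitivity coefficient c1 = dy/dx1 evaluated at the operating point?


y = 20*x1 / x2 + 7
dy/dx1 = 20/x2
Evaluate at x2 = 46.66: c1 = 20 / 46.66
c1 = 0.4286

0.4286


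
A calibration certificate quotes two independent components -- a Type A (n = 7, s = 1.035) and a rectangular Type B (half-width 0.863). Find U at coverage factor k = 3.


u_A = s / sqrt(n) = 1.035 / sqrt(7) = 0.39119323
u_B = half_width / sqrt(3) = 0.863 / sqrt(3) = 0.49825328
uc = sqrt(u_A^2 + u_B^2) = sqrt(0.39119323^2 + 0.49825328^2) = 0.63347334
U = k * uc = 3 * 0.63347334
U = 1.9004

1.9004


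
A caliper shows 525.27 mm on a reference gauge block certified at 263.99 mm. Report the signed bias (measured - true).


Systematic error = measured - true
= 525.27 - 263.99
= 261.2800

261.2800


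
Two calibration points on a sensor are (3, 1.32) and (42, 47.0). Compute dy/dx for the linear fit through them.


slope = (y2 - y1) / (x2 - x1)
= (47.0 - 1.32) / (42 - 3)
= 45.6800 / 39
= 1.1713

1.1713


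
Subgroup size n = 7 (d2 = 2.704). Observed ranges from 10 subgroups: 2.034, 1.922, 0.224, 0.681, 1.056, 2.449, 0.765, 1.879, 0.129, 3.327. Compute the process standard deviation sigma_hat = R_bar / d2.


R_bar = (2.034 + 1.922 + 0.224 + 0.681 + 1.056 + 2.449 + 0.765 + 1.879 + 0.129 + 3.327) / 10
R_bar = 14.466 / 10 = 1.4466
sigma_hat = R_bar / d2 = 1.4466 / 2.704 = 0.5350

0.5350


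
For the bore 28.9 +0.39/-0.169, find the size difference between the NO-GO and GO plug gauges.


GO = nominal - lower_tol (smallest hole = maximum material condition)
GO = 28.9 - 0.169 = 28.731
NO-GO = nominal + upper_tol (largest hole = least material condition)
NO-GO = 28.9 + 0.39 = 29.29
spread = NO-GO - GO = 29.29 - 28.731 = 0.5590

0.5590


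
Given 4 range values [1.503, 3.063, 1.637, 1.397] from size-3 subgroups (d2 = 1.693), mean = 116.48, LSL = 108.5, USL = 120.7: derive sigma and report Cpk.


R_bar = (1.503 + 3.063 + 1.637 + 1.397) / 4 = 1.9
sigma = R_bar / d2 = 1.9 / 1.693 = 1.1222682
Cp = (USL - LSL)/(6*sigma) = (120.7 - 108.5)/(6*1.1222682) = 1.8118
Cpu = (120.7 - 116.48)/(3*1.1222682) = 1.2534
Cpl = (116.48 - 108.5)/(3*1.1222682) = 2.3702
Cpk = min(Cpu, Cpl) = 1.2534

1.2534


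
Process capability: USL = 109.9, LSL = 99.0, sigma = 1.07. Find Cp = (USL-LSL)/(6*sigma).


Cp = (USL - LSL) / (6 * sigma)
= (109.9 - 99.0) / (6 * 1.07)
= 10.9000 / 6.4200
= 1.6978

1.6978


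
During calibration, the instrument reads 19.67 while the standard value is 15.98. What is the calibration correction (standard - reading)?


Correction = standard - reading
= 15.98 - 19.67
= -3.6900

-3.6900


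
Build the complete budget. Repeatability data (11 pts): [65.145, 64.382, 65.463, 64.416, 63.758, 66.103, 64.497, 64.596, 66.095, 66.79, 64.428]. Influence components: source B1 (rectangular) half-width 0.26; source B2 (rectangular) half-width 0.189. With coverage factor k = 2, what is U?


mean = (65.145 + 64.382 + 65.463 + 64.416 + 63.758 + 66.103 + 64.497 + 64.596 + 66.095 + 66.79 + 64.428) / 11 = 65.06118182
s = sqrt(sum((x - mean)^2)/(n-1)) = 0.93930323
u_A = s / sqrt(n) = 0.93930323 / sqrt(11) = 0.28321058
u_B1 = 0.26 / sqrt(3) = 0.15011107
u_B2 = 0.189 / sqrt(3) = 0.1091192
uc = sqrt(0.28321058^2 + 0.15011107^2 + 0.1091192^2) = 0.33859794
U = k * uc = 2 * 0.33859794
U = 0.6772

0.6772


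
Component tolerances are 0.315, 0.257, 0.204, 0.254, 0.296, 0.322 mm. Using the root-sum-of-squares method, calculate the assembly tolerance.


RSS = sqrt(0.315^2 + 0.257^2 + 0.204^2 + 0.254^2 + 0.296^2 + 0.322^2)
= sqrt(0.462706)
= 0.6802

0.6802


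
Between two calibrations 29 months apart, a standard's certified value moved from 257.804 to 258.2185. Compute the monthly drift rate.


rate = (v2 - v1) / months
= (258.2185 - 257.804) / 29
= 0.4145 / 29
= 0.0143

0.0143


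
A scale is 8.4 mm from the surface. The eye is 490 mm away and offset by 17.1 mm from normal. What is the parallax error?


error = h * offset / d
= 8.4 * 17.1 / 490
= 0.2931

0.2931


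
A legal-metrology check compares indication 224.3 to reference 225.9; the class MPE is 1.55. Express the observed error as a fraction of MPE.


e = indication - reference = 224.3 - 225.9 = -1.6000
|e| = 1.6000
ratio = |e| / MPE = 1.6000 / 1.55
ratio = 1.0323

1.0323


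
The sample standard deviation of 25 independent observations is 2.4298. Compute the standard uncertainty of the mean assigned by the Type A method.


u_A = s / sqrt(n)
u_A = 2.4298 / sqrt(25)
u_A = 2.4298 / 5
u_A = 0.4860

0.4860


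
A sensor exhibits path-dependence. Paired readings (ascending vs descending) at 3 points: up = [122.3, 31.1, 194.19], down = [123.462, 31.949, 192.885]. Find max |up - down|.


|122.3 - 123.462| = 1.1620
|31.1 - 31.949| = 0.8490
|194.19 - 192.885| = 1.3050
hysteresis = max(diffs) = 1.3050

1.3050


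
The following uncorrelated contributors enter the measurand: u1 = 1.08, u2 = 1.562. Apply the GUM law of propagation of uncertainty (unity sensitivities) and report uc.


uc = sqrt(1.08^2 + 1.562^2)
uc = sqrt(3.606244)
uc = 1.8990

1.8990


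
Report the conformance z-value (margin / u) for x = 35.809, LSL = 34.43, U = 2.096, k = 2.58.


u = U / k = 2.096 / 2.58 = 0.8124031
margin = |LSL - x| = |34.43 - 35.809| = 1.379
z = margin / u = 1.379 / 0.8124031
z = 1.6974

1.6974


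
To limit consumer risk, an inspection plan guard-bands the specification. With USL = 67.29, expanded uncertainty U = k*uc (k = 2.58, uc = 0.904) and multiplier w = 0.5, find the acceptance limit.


U = k * uc = 2.58 * 0.904 = 2.33232
guard band g = w * U = 0.5 * 2.33232 = 1.16616
AL = USL - g = 67.29 - 1.16616
AL = 66.1238

66.1238


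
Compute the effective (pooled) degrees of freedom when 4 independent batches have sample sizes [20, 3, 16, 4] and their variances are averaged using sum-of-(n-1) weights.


nu = sum_i (n_i - 1)
nu = ((20 - 1) + (3 - 1) + (16 - 1) + (4 - 1))
nu = 19 + 2 + 15 + 3
nu = 39

39


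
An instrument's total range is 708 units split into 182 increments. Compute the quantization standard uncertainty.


resolution = range / divisions
resolution = 708 / 182 = 3.8901099
u_res = resolution / (2*sqrt(3))
u_res = 3.8901099 / 3.4641016
u_res = 1.1230

1.1230


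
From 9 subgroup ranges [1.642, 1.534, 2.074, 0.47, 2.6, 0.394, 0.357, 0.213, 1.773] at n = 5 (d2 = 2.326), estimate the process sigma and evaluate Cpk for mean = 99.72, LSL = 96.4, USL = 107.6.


R_bar = (1.642 + 1.534 + 2.074 + 0.47 + 2.6 + 0.394 + 0.357 + 0.213 + 1.773) / 9 = 1.2285556
sigma = R_bar / d2 = 1.2285556 / 2.326 = 0.52818383
Cp = (USL - LSL)/(6*sigma) = (107.6 - 96.4)/(6*0.52818383) = 3.5341
Cpu = (107.6 - 99.72)/(3*0.52818383) = 4.9730
Cpl = (99.72 - 96.4)/(3*0.52818383) = 2.0952
Cpk = min(Cpu, Cpl) = 2.0952

2.0952


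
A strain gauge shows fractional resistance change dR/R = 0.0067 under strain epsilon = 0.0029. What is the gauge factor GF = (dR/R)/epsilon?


GF = (dR/R) / epsilon
= 0.0067 / 0.0029
= 2.3103

2.3103


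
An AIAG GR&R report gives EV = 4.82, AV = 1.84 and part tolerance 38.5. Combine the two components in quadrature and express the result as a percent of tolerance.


GRR = sqrt(EV^2 + AV^2) = sqrt(4.82^2 + 1.84^2) = 5.1592635
%GRR = GRR / tol * 100 = 5.1592635 / 38.5 * 100
%GRR = 13.4007

13.4007


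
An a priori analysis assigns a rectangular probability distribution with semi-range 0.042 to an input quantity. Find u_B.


u_B = half_width / sqrt(3)
u_B = 0.042 / 1.7320508
u_B = 0.0242

0.0242


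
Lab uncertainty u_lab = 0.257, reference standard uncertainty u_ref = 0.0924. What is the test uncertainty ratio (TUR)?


TUR = u_lab / u_ref
= 0.257 / 0.0924
= 2.7814

2.7814


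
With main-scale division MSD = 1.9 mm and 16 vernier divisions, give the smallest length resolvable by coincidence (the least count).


LC = MSD / n_div
= 1.9 / 16
= 0.1187

0.1187


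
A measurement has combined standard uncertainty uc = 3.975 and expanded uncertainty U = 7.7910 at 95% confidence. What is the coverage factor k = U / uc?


k = U / uc
k = 7.7910 / 3.975
k = 1.96

1.96


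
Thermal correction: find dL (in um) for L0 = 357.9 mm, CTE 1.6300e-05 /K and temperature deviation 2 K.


dL = L * alpha * dT
= 357.9 * 1.6300e-05 * 2
= 0.0116675 mm
dL_um = 0.0116675 * 1000 = 11.6675 um

11.6675


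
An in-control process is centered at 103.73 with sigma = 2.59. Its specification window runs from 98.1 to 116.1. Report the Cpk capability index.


Cpu = (USL - mean) / (3*sigma) = (116.1 - 103.73) / (3*2.59) = 1.5920
Cpl = (mean - LSL) / (3*sigma) = (103.73 - 98.1) / (3*2.59) = 0.7246
Cpk = min(Cpu, Cpl) = 0.7246

0.7246


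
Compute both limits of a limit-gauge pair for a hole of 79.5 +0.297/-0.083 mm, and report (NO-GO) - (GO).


GO = nominal - lower_tol (smallest hole = maximum material condition)
GO = 79.5 - 0.083 = 79.417
NO-GO = nominal + upper_tol (largest hole = least material condition)
NO-GO = 79.5 + 0.297 = 79.797
spread = NO-GO - GO = 79.797 - 79.417 = 0.3800

0.3800


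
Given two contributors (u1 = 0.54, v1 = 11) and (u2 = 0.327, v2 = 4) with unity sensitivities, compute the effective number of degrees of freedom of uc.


uc = sqrt(u1^2 + u2^2) = sqrt(0.54^2 + 0.327^2) = 0.63129153
v_eff = uc^4 / (u1^4/v1 + u2^4/v2)
= 0.63129153^4 / (0.54^4/11 + 0.327^4/4)
= 0.15882536 / 0.010588504
v_eff = 14.9998

14.9998


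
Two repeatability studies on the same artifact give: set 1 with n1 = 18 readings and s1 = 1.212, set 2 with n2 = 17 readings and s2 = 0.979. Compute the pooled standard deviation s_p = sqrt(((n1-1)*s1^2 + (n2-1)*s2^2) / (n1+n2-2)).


s_p = sqrt(((n1-1)*s1^2 + (n2-1)*s2^2) / (n1+n2-2))
numerator = (18-1)*1.212^2 + (17-1)*0.979^2 = 24.972048 + 15.335056 = 40.307104
denominator = 18 + 17 - 2 = 33
s_p^2 = 40.307104 / 33 = 1.2214274
s_p = sqrt(1.2214274) = 1.1052

1.1052


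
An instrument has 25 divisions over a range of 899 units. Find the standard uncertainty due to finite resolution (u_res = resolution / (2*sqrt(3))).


resolution = range / divisions
resolution = 899 / 25 = 35.96
u_res = resolution / (2*sqrt(3))
u_res = 35.96 / 3.4641016
u_res = 10.3808

10.3808


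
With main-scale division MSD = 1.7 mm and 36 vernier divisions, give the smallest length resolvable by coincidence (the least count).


LC = MSD / n_div
= 1.7 / 36
= 0.0472

0.0472


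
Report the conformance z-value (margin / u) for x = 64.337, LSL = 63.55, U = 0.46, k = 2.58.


u = U / k = 0.46 / 2.58 = 0.17829457
margin = |LSL - x| = |63.55 - 64.337| = 0.787
z = margin / u = 0.787 / 0.17829457
z = 4.4140

4.4140


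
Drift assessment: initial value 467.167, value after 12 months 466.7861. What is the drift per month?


rate = (v2 - v1) / months
= (466.7861 - 467.167) / 12
= -0.3809 / 12
= -0.0317

-0.0317


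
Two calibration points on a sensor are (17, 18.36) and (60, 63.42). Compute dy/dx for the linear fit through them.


slope = (y2 - y1) / (x2 - x1)
= (63.42 - 18.36) / (60 - 17)
= 45.0600 / 43
= 1.0479

1.0479


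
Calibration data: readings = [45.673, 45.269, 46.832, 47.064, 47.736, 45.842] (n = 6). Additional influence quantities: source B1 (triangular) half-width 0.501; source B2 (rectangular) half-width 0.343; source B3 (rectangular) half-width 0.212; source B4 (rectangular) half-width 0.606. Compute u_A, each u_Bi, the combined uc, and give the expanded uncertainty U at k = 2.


mean = (45.673 + 45.269 + 46.832 + 47.064 + 47.736 + 45.842) / 6 = 46.40266667
s = sqrt(sum((x - mean)^2)/(n-1)) = 0.95199027
u_A = s / sqrt(n) = 0.95199027 / sqrt(6) = 0.3886484
u_B1 = 0.501 / sqrt(6) = 0.20453239
u_B2 = 0.343 / sqrt(3) = 0.19803114
u_B3 = 0.212 / sqrt(3) = 0.12239826
u_B4 = 0.606 / sqrt(3) = 0.34987426
uc = sqrt(0.3886484^2 + 0.20453239^2 + 0.19803114^2 + 0.12239826^2 + 0.34987426^2) = 0.6078575
U = k * uc = 2 * 0.6078575
U = 1.2157

1.2157


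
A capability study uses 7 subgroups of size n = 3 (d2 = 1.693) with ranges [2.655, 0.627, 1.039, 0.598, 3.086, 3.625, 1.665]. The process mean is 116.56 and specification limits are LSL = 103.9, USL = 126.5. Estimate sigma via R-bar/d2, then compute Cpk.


R_bar = (2.655 + 0.627 + 1.039 + 0.598 + 3.086 + 3.625 + 1.665) / 7 = 1.8992857
sigma = R_bar / d2 = 1.8992857 / 1.693 = 1.1218462
Cp = (USL - LSL)/(6*sigma) = (126.5 - 103.9)/(6*1.1218462) = 3.3576
Cpu = (126.5 - 116.56)/(3*1.1218462) = 2.9535
Cpl = (116.56 - 103.9)/(3*1.1218462) = 3.7617
Cpk = min(Cpu, Cpl) = 2.9535

2.9535


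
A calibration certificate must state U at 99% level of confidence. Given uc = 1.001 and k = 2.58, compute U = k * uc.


U = k * uc
U = 2.58 * 1.001
U = 2.5826

2.5826


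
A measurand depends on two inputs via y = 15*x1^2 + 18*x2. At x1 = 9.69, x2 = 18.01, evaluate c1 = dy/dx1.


y = 15*x1^2 + 18*x2
dy/dx1 = 2*15*x1
Evaluate at x1 = 9.69: c1 = 30 * 9.69
c1 = 290.7000

290.7000


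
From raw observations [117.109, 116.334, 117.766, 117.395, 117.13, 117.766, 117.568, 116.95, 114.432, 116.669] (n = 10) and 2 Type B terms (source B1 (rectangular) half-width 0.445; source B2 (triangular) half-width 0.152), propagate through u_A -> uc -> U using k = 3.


mean = (117.109 + 116.334 + 117.766 + 117.395 + 117.13 + 117.766 + 117.568 + 116.95 + 114.432 + 116.669) / 10 = 116.9119
s = sqrt(sum((x - mean)^2)/(n-1)) = 0.98621425
u_A = s / sqrt(n) = 0.98621425 / sqrt(10) = 0.31186833
u_B1 = 0.445 / sqrt(3) = 0.25692087
u_B2 = 0.152 / sqrt(6) = 0.06205374
uc = sqrt(0.31186833^2 + 0.25692087^2 + 0.06205374^2) = 0.40880418
U = k * uc = 3 * 0.40880418
U = 1.2264

1.2264


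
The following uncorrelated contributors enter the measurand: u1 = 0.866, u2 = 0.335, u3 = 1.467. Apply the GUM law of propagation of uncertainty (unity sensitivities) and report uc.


uc = sqrt(0.866^2 + 0.335^2 + 1.467^2)
uc = sqrt(3.01427)
uc = 1.7362

1.7362


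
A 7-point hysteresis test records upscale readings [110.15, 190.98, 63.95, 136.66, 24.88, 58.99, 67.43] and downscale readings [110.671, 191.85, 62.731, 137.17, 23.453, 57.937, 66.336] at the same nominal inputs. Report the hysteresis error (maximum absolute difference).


|110.15 - 110.671| = 0.5210
|190.98 - 191.85| = 0.8700
|63.95 - 62.731| = 1.2190
|136.66 - 137.17| = 0.5100
|24.88 - 23.453| = 1.4270
|58.99 - 57.937| = 1.0530
|67.43 - 66.336| = 1.0940
hysteresis = max(diffs) = 1.4270

1.4270


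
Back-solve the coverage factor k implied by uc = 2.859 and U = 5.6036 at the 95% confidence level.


k = U / uc
k = 5.6036 / 2.859
k = 1.96

1.96


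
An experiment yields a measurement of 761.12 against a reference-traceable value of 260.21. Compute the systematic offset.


Systematic error = measured - true
= 761.12 - 260.21
= 500.9100

500.9100


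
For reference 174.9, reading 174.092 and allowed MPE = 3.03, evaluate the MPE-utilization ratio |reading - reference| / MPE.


e = indication - reference = 174.092 - 174.9 = -0.8080
|e| = 0.8080
ratio = |e| / MPE = 0.8080 / 3.03
ratio = 0.2667

0.2667


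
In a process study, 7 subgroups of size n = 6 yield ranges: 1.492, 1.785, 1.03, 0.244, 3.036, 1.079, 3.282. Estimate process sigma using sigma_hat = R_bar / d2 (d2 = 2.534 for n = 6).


R_bar = (1.492 + 1.785 + 1.03 + 0.244 + 3.036 + 1.079 + 3.282) / 7
R_bar = 11.948 / 7 = 1.7068571
sigma_hat = R_bar / d2 = 1.7068571 / 2.534 = 0.6736

0.6736


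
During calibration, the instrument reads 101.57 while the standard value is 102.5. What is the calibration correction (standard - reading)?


Correction = standard - reading
= 102.5 - 101.57
= 0.9300

0.9300


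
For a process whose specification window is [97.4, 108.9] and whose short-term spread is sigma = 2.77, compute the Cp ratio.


Cp = (USL - LSL) / (6 * sigma)
= (108.9 - 97.4) / (6 * 2.77)
= 11.5000 / 16.6200
= 0.6919

0.6919


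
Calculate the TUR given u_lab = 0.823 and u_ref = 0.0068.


TUR = u_lab / u_ref
= 0.823 / 0.0068
= 121.0294

121.0294


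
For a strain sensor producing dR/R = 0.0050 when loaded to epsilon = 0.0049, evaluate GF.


GF = (dR/R) / epsilon
= 0.0050 / 0.0049
= 1.0204

1.0204


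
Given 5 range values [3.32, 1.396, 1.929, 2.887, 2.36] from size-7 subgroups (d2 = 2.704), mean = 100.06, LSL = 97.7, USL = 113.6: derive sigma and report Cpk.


R_bar = (3.32 + 1.396 + 1.929 + 2.887 + 2.36) / 5 = 2.3784
sigma = R_bar / d2 = 2.3784 / 2.704 = 0.8795858
Cp = (USL - LSL)/(6*sigma) = (113.6 - 97.7)/(6*0.8795858) = 3.0128
Cpu = (113.6 - 100.06)/(3*0.8795858) = 5.1312
Cpl = (100.06 - 97.7)/(3*0.8795858) = 0.8944
Cpk = min(Cpu, Cpl) = 0.8944

0.8944


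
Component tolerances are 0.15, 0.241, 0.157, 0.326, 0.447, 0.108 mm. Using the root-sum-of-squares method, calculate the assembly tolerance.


RSS = sqrt(0.15^2 + 0.241^2 + 0.157^2 + 0.326^2 + 0.447^2 + 0.108^2)
= sqrt(0.422979)
= 0.6504

0.6504


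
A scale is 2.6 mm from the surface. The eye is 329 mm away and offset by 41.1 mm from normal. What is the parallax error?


error = h * offset / d
= 2.6 * 41.1 / 329
= 0.3248

0.3248


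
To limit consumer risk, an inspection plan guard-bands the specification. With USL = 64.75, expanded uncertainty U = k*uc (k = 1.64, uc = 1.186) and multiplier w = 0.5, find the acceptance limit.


U = k * uc = 1.64 * 1.186 = 1.94504
guard band g = w * U = 0.5 * 1.94504 = 0.97252
AL = USL - g = 64.75 - 0.97252
AL = 63.7775

63.7775


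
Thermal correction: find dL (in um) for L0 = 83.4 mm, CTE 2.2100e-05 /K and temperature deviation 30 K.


dL = L * alpha * dT
= 83.4 * 2.2100e-05 * 30
= 0.0552942 mm
dL_um = 0.0552942 * 1000 = 55.2942 um

55.2942


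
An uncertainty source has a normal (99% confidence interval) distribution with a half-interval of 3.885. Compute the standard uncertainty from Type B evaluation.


u_B = half_width / 2.576
u_B = 3.885 / 2.576
u_B = 1.5082

1.5082


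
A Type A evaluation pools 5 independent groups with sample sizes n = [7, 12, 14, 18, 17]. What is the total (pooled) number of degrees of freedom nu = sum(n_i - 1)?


nu = sum_i (n_i - 1)
nu = ((7 - 1) + (12 - 1) + (14 - 1) + (18 - 1) + (17 - 1))
nu = 6 + 11 + 13 + 17 + 16
nu = 63

63


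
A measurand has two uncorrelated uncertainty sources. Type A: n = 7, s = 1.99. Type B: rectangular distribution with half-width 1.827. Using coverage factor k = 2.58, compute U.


u_A = s / sqrt(n) = 1.99 / sqrt(7) = 0.7521493
u_B = half_width / sqrt(3) = 1.827 / sqrt(3) = 1.0548189
uc = sqrt(u_A^2 + u_B^2) = sqrt(0.7521493^2 + 1.0548189^2) = 1.2955198
U = k * uc = 2.58 * 1.2955198
U = 3.3424

3.3424


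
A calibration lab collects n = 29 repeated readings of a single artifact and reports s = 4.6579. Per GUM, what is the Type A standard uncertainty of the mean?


u_A = s / sqrt(n)
u_A = 4.6579 / sqrt(29)
u_A = 4.6579 / 5.3851648
u_A = 0.8650

0.8650


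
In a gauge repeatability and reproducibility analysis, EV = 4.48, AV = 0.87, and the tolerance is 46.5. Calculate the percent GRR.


GRR = sqrt(EV^2 + AV^2) = sqrt(4.48^2 + 0.87^2) = 4.5636937
%GRR = GRR / tol * 100 = 4.5636937 / 46.5 * 100
%GRR = 9.8144

9.8144


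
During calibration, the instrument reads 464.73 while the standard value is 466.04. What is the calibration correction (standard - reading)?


Correction = standard - reading
= 466.04 - 464.73
= 1.3100

1.3100


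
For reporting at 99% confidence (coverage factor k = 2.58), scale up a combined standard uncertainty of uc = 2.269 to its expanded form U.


U = k * uc
U = 2.58 * 2.269
U = 5.8540

5.8540


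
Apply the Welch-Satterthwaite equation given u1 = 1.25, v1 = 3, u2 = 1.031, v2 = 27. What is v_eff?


uc = sqrt(u1^2 + u2^2) = sqrt(1.25^2 + 1.031^2) = 1.6203274
v_eff = uc^4 / (u1^4/v1 + u2^4/v2)
= 1.6203274^4 / (1.25^4/3 + 1.031^4/27)
= 6.8930448 / 0.85564972
v_eff = 8.0559

8.0559


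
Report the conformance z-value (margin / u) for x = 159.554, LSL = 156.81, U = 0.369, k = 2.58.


u = U / k = 0.369 / 2.58 = 0.14302326
margin = |LSL - x| = |156.81 - 159.554| = 2.744
z = margin / u = 2.744 / 0.14302326
z = 19.1857

19.1857


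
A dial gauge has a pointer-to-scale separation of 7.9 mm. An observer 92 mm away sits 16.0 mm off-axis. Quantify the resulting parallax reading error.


error = h * offset / d
= 7.9 * 16.0 / 92
= 1.3739

1.3739


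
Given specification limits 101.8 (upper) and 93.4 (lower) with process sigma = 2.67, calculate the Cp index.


Cp = (USL - LSL) / (6 * sigma)
= (101.8 - 93.4) / (6 * 2.67)
= 8.4000 / 16.0200
= 0.5243

0.5243


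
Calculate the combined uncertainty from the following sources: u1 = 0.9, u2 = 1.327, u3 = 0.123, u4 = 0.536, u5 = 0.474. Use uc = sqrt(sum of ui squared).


uc = sqrt(0.9^2 + 1.327^2 + 0.123^2 + 0.536^2 + 0.474^2)
uc = sqrt(3.09803)
uc = 1.7601

1.7601


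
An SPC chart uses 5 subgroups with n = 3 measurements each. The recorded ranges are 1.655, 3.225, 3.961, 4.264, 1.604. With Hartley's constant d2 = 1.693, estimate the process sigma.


R_bar = (1.655 + 3.225 + 3.961 + 4.264 + 1.604) / 5
R_bar = 14.709 / 5 = 2.9418
sigma_hat = R_bar / d2 = 2.9418 / 1.693 = 1.7376

1.7376


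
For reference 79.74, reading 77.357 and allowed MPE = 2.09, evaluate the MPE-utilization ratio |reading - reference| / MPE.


e = indication - reference = 77.357 - 79.74 = -2.3830
|e| = 2.3830
ratio = |e| / MPE = 2.3830 / 2.09
ratio = 1.1402

1.1402


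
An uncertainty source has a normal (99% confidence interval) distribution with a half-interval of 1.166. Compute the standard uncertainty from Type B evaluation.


u_B = half_width / 2.576
u_B = 1.166 / 2.576
u_B = 0.4526

0.4526


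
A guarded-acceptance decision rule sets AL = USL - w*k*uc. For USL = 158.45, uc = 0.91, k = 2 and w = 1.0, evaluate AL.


U = k * uc = 2 * 0.91 = 1.82
guard band g = w * U = 1.0 * 1.82 = 1.82
AL = USL - g = 158.45 - 1.82
AL = 156.6300

156.6300


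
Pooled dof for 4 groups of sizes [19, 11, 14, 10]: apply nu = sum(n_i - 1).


nu = sum_i (n_i - 1)
nu = ((19 - 1) + (11 - 1) + (14 - 1) + (10 - 1))
nu = 18 + 10 + 13 + 9
nu = 50

50


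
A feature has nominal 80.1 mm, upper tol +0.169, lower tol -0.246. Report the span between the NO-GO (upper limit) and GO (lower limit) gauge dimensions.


GO = nominal - lower_tol (smallest hole = maximum material condition)
GO = 80.1 - 0.246 = 79.854
NO-GO = nominal + upper_tol (largest hole = least material condition)
NO-GO = 80.1 + 0.169 = 80.269
spread = NO-GO - GO = 80.269 - 79.854 = 0.4150

0.4150


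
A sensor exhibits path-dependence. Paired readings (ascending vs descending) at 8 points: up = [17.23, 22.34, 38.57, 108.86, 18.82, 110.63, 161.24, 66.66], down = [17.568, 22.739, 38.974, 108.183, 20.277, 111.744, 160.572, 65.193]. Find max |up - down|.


|17.23 - 17.568| = 0.3380
|22.34 - 22.739| = 0.3990
|38.57 - 38.974| = 0.4040
|108.86 - 108.183| = 0.6770
|18.82 - 20.277| = 1.4570
|110.63 - 111.744| = 1.1140
|161.24 - 160.572| = 0.6680
|66.66 - 65.193| = 1.4670
hysteresis = max(diffs) = 1.4670

1.4670


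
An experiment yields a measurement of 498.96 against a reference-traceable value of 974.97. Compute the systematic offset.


Systematic error = measured - true
= 498.96 - 974.97
= -476.0100

-476.0100


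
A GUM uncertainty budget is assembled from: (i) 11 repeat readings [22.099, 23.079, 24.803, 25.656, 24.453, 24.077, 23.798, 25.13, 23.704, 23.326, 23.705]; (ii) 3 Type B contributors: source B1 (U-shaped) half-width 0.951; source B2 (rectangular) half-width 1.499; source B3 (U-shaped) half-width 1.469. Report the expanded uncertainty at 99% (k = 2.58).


mean = (22.099 + 23.079 + 24.803 + 25.656 + 24.453 + 24.077 + 23.798 + 25.13 + 23.704 + 23.326 + 23.705) / 11 = 23.98454545
s = sqrt(sum((x - mean)^2)/(n-1)) = 1.0002159
u_A = s / sqrt(n) = 1.0002159 / sqrt(11) = 0.30157644
u_B1 = 0.951 / sqrt(2) = 0.67245855
u_B2 = 1.499 / sqrt(3) = 0.86544805
u_B3 = 1.469 / sqrt(2) = 1.0387399
uc = sqrt(0.30157644^2 + 0.67245855^2 + 0.86544805^2 + 1.0387399^2) = 1.5398473
U = k * uc = 2.58 * 1.5398473
U = 3.9728

3.9728


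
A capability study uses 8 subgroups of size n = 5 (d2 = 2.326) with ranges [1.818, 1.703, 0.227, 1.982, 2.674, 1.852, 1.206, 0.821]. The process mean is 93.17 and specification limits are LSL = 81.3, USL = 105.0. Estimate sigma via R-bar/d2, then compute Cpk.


R_bar = (1.818 + 1.703 + 0.227 + 1.982 + 2.674 + 1.852 + 1.206 + 0.821) / 8 = 1.535375
sigma = R_bar / d2 = 1.535375 / 2.326 = 0.66009243
Cp = (USL - LSL)/(6*sigma) = (105.0 - 81.3)/(6*0.66009243) = 5.9840
Cpu = (105.0 - 93.17)/(3*0.66009243) = 5.9739
Cpl = (93.17 - 81.3)/(3*0.66009243) = 5.9941
Cpk = min(Cpu, Cpl) = 5.9739

5.9739


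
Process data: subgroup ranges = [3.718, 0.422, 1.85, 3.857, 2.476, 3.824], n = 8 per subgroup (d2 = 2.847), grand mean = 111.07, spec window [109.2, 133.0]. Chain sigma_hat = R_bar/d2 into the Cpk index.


R_bar = (3.718 + 0.422 + 1.85 + 3.857 + 2.476 + 3.824) / 6 = 2.6911667
sigma = R_bar / d2 = 2.6911667 / 2.847 = 0.94526403
Cp = (USL - LSL)/(6*sigma) = (133.0 - 109.2)/(6*0.94526403) = 4.1964
Cpu = (133.0 - 111.07)/(3*0.94526403) = 7.7333
Cpl = (111.07 - 109.2)/(3*0.94526403) = 0.6594
Cpk = min(Cpu, Cpl) = 0.6594

0.6594


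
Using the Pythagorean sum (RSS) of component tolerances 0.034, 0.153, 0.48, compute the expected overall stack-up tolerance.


RSS = sqrt(0.034^2 + 0.153^2 + 0.48^2)
= sqrt(0.254965)
= 0.5049

0.5049


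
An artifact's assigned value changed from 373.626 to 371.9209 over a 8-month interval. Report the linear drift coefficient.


rate = (v2 - v1) / months
= (371.9209 - 373.626) / 8
= -1.7051 / 8
= -0.2131

-0.2131


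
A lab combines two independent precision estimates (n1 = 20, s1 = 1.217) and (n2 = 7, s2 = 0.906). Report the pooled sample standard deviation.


s_p = sqrt(((n1-1)*s1^2 + (n2-1)*s2^2) / (n1+n2-2))
numerator = (20-1)*1.217^2 + (7-1)*0.906^2 = 28.140691 + 4.925016 = 33.065707
denominator = 20 + 7 - 2 = 25
s_p^2 = 33.065707 / 25 = 1.3226283
s_p = sqrt(1.3226283) = 1.1501

1.1501


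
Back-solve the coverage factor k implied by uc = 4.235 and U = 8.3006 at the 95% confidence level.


k = U / uc
k = 8.3006 / 4.235
k = 1.96

1.96


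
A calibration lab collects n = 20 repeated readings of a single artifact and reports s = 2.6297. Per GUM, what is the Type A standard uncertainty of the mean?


u_A = s / sqrt(n)
u_A = 2.6297 / sqrt(20)
u_A = 2.6297 / 4.472136
u_A = 0.5880

0.5880


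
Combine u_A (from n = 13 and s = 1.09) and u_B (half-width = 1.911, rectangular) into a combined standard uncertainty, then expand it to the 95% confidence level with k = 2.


u_A = s / sqrt(n) = 1.09 / sqrt(13) = 0.30231161
u_B = half_width / sqrt(3) = 1.911 / sqrt(3) = 1.1033164
uc = sqrt(u_A^2 + u_B^2) = sqrt(0.30231161^2 + 1.1033164^2) = 1.143984
U = k * uc = 2 * 1.143984
U = 2.2880

2.2880


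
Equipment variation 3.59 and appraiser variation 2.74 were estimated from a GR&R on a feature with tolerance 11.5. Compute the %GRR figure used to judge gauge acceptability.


GRR = sqrt(EV^2 + AV^2) = sqrt(3.59^2 + 2.74^2) = 4.5161599
%GRR = GRR / tol * 100 = 4.5161599 / 11.5 * 100
%GRR = 39.2710

39.2710


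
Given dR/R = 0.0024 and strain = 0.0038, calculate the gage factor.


GF = (dR/R) / epsilon
= 0.0024 / 0.0038
= 0.6316

0.6316


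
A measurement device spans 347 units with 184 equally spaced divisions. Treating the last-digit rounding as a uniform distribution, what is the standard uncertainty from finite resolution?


resolution = range / divisions
resolution = 347 / 184 = 1.8858696
u_res = resolution / (2*sqrt(3))
u_res = 1.8858696 / 3.4641016
u_res = 0.5444

0.5444


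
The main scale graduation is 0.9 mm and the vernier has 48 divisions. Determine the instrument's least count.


LC = MSD / n_div
= 0.9 / 48
= 0.0187

0.0187


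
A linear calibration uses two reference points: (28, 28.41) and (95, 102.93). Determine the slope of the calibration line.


slope = (y2 - y1) / (x2 - x1)
= (102.93 - 28.41) / (95 - 28)
= 74.5200 / 67
= 1.1122

1.1122


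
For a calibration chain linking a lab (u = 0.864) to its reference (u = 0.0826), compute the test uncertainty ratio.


TUR = u_lab / u_ref
= 0.864 / 0.0826
= 10.4600

10.4600


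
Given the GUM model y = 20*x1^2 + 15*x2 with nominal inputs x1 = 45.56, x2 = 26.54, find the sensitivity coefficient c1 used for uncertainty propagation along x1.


y = 20*x1^2 + 15*x2
dy/dx1 = 2*20*x1
Evaluate at x1 = 45.56: c1 = 40 * 45.56
c1 = 1822.4000

1822.4000


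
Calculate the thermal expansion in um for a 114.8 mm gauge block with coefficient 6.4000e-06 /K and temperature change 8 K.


dL = L * alpha * dT
= 114.8 * 6.4000e-06 * 8
= 0.0058778 mm
dL_um = 0.0058778 * 1000 = 5.8778 um

5.8778


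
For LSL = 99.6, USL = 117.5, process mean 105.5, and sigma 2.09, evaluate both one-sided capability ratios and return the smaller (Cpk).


Cpu = (USL - mean) / (3*sigma) = (117.5 - 105.5) / (3*2.09) = 1.9139
Cpl = (mean - LSL) / (3*sigma) = (105.5 - 99.6) / (3*2.09) = 0.9410
Cpk = min(Cpu, Cpl) = 0.9410

0.9410


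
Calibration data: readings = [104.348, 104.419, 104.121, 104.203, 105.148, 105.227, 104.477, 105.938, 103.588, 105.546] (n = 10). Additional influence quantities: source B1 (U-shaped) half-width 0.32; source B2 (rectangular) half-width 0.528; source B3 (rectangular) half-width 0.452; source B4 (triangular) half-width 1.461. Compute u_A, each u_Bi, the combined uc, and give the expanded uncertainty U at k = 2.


mean = (104.348 + 104.419 + 104.121 + 104.203 + 105.148 + 105.227 + 104.477 + 105.938 + 103.588 + 105.546) / 10 = 104.7015
s = sqrt(sum((x - mean)^2)/(n-1)) = 0.73015664
u_A = s / sqrt(n) = 0.73015664 / sqrt(10) = 0.2308958
u_B1 = 0.32 / sqrt(2) = 0.22627417
u_B2 = 0.528 / sqrt(3) = 0.30484094
u_B3 = 0.452 / sqrt(3) = 0.26096232
u_B4 = 1.461 / sqrt(6) = 0.59645075
uc = sqrt(0.2308958^2 + 0.22627417^2 + 0.30484094^2 + 0.26096232^2 + 0.59645075^2) = 0.78822313
U = k * uc = 2 * 0.78822313
U = 1.5764

1.5764


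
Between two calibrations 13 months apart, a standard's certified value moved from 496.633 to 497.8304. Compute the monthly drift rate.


rate = (v2 - v1) / months
= (497.8304 - 496.633) / 13
= 1.1974 / 13
= 0.0921

0.0921


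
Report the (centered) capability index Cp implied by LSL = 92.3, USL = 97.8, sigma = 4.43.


Cp = (USL - LSL) / (6 * sigma)
= (97.8 - 92.3) / (6 * 4.43)
= 5.5000 / 26.5800
= 0.2069

0.2069


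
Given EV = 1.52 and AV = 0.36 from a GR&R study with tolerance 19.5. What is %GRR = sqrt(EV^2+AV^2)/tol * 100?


GRR = sqrt(EV^2 + AV^2) = sqrt(1.52^2 + 0.36^2) = 1.5620499
%GRR = GRR / tol * 100 = 1.5620499 / 19.5 * 100
%GRR = 8.0105

8.0105


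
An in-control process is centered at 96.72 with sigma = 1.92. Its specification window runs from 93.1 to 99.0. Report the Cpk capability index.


Cpu = (USL - mean) / (3*sigma) = (99.0 - 96.72) / (3*1.92) = 0.3958
Cpl = (mean - LSL) / (3*sigma) = (96.72 - 93.1) / (3*1.92) = 0.6285
Cpk = min(Cpu, Cpl) = 0.3958

0.3958


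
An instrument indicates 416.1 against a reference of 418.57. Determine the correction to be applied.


Correction = standard - reading
= 418.57 - 416.1
= 2.4700

2.4700


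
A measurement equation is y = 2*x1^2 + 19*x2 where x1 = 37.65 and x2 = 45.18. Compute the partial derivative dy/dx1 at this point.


y = 2*x1^2 + 19*x2
dy/dx1 = 2*2*x1
Evaluate at x1 = 37.65: c1 = 4 * 37.65
c1 = 150.6000

150.6000


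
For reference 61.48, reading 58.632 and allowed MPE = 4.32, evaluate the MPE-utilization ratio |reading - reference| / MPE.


e = indication - reference = 58.632 - 61.48 = -2.8480
|e| = 2.8480
ratio = |e| / MPE = 2.8480 / 4.32
ratio = 0.6593

0.6593


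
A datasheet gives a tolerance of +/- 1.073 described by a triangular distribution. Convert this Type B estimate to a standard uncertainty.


u_B = half_width / sqrt(6)
u_B = 1.073 / 2.4494897
u_B = 0.4381

0.4381


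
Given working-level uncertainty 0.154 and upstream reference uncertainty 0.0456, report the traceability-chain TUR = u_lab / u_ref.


TUR = u_lab / u_ref
= 0.154 / 0.0456
= 3.3772

3.3772


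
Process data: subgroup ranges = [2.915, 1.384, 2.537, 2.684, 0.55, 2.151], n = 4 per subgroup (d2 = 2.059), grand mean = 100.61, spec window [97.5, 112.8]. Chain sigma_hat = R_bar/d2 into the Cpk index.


R_bar = (2.915 + 1.384 + 2.537 + 2.684 + 0.55 + 2.151) / 6 = 2.0368333
sigma = R_bar / d2 = 2.0368333 / 2.059 = 0.98923424
Cp = (USL - LSL)/(6*sigma) = (112.8 - 97.5)/(6*0.98923424) = 2.5778
Cpu = (112.8 - 100.61)/(3*0.98923424) = 4.1076
Cpl = (100.61 - 97.5)/(3*0.98923424) = 1.0479
Cpk = min(Cpu, Cpl) = 1.0479

1.0479


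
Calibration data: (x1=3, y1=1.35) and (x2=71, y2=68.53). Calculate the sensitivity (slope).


slope = (y2 - y1) / (x2 - x1)
= (68.53 - 1.35) / (71 - 3)
= 67.1800 / 68
= 0.9879

0.9879


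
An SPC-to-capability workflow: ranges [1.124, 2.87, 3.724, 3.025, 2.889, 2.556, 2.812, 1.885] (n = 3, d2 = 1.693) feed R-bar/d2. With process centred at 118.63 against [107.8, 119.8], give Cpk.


R_bar = (1.124 + 2.87 + 3.724 + 3.025 + 2.889 + 2.556 + 2.812 + 1.885) / 8 = 2.610625
sigma = R_bar / d2 = 2.610625 / 1.693 = 1.5420112
Cp = (USL - LSL)/(6*sigma) = (119.8 - 107.8)/(6*1.5420112) = 1.2970
Cpu = (119.8 - 118.63)/(3*1.5420112) = 0.2529
Cpl = (118.63 - 107.8)/(3*1.5420112) = 2.3411
Cpk = min(Cpu, Cpl) = 0.2529

0.2529


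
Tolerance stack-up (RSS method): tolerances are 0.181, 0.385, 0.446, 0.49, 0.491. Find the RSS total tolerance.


RSS = sqrt(0.181^2 + 0.385^2 + 0.446^2 + 0.49^2 + 0.491^2)
= sqrt(0.861083)
= 0.9279

0.9279


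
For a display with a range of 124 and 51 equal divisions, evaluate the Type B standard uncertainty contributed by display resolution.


resolution = range / divisions
resolution = 124 / 51 = 2.4313725
u_res = resolution / (2*sqrt(3))
u_res = 2.4313725 / 3.4641016
u_res = 0.7019

0.7019


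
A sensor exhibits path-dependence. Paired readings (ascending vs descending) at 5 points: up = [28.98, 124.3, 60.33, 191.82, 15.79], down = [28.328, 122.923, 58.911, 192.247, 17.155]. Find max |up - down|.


|28.98 - 28.328| = 0.6520
|124.3 - 122.923| = 1.3770
|60.33 - 58.911| = 1.4190
|191.82 - 192.247| = 0.4270
|15.79 - 17.155| = 1.3650
hysteresis = max(diffs) = 1.4190

1.4190


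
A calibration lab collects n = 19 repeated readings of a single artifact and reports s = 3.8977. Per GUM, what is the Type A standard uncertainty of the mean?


u_A = s / sqrt(n)
u_A = 3.8977 / sqrt(19)
u_A = 3.8977 / 4.3588989
u_A = 0.8942

0.8942


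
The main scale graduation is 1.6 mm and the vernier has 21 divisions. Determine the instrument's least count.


LC = MSD / n_div
= 1.6 / 21
= 0.0762

0.0762


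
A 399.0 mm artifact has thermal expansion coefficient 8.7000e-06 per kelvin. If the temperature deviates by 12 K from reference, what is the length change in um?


dL = L * alpha * dT
= 399.0 * 8.7000e-06 * 12
= 0.0416556 mm
dL_um = 0.0416556 * 1000 = 41.6556 um

41.6556


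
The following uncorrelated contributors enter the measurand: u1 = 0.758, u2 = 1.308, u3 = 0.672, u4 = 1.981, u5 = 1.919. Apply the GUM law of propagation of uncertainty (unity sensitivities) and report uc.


uc = sqrt(0.758^2 + 1.308^2 + 0.672^2 + 1.981^2 + 1.919^2)
uc = sqrt(10.343934)
uc = 3.2162

3.2162


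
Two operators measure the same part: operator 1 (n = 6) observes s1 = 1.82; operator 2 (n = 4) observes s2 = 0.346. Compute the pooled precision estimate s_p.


s_p = sqrt(((n1-1)*s1^2 + (n2-1)*s2^2) / (n1+n2-2))
numerator = (6-1)*1.82^2 + (4-1)*0.346^2 = 16.562 + 0.359148 = 16.921148
denominator = 6 + 4 - 2 = 8
s_p^2 = 16.921148 / 8 = 2.1151435
s_p = sqrt(2.1151435) = 1.4544

1.4544


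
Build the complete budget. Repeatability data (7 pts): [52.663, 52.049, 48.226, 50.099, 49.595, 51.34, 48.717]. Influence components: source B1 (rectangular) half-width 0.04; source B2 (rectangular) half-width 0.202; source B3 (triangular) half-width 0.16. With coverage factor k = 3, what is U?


mean = (52.663 + 52.049 + 48.226 + 50.099 + 49.595 + 51.34 + 48.717) / 7 = 50.38414286
s = sqrt(sum((x - mean)^2)/(n-1)) = 1.6842209
u_A = s / sqrt(n) = 1.6842209 / sqrt(7) = 0.63657566
u_B1 = 0.04 / sqrt(3) = 0.023094011
u_B2 = 0.202 / sqrt(3) = 0.11662475
u_B3 = 0.16 / sqrt(6) = 0.065319726
uc = sqrt(0.63657566^2 + 0.023094011^2 + 0.11662475^2 + 0.065319726^2) = 0.65086858
U = k * uc = 3 * 0.65086858
U = 1.9526

1.9526


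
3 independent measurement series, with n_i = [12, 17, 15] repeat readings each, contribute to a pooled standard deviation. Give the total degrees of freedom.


nu = sum_i (n_i - 1)
nu = ((12 - 1) + (17 - 1) + (15 - 1))
nu = 11 + 16 + 14
nu = 41

41


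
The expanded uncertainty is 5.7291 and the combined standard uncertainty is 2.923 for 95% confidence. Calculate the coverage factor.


k = U / uc
k = 5.7291 / 2.923
k = 1.96

1.96


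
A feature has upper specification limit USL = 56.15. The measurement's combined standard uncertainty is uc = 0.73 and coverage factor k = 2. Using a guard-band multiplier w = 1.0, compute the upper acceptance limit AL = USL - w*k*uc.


U = k * uc = 2 * 0.73 = 1.46
guard band g = w * U = 1.0 * 1.46 = 1.46
AL = USL - g = 56.15 - 1.46
AL = 54.6900

54.6900


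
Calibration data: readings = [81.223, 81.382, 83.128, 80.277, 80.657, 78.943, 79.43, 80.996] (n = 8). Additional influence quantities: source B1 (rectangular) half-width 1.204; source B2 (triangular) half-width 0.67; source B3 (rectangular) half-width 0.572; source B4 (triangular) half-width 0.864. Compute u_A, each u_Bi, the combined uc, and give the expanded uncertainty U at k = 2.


mean = (81.223 + 81.382 + 83.128 + 80.277 + 80.657 + 78.943 + 79.43 + 80.996) / 8 = 80.7545
s = sqrt(sum((x - mean)^2)/(n-1)) = 1.2861025
u_A = s / sqrt(n) = 1.2861025 / sqrt(8) = 0.4547059
u_B1 = 1.204 / sqrt(3) = 0.69512972
u_B2 = 0.67 / sqrt(6) = 0.27352635
u_B3 = 0.572 / sqrt(3) = 0.33024435
u_B4 = 0.864 / sqrt(6) = 0.35272652
uc = sqrt(0.4547059^2 + 0.69512972^2 + 0.27352635^2 + 0.33024435^2 + 0.35272652^2) = 0.99912801
U = k * uc = 2 * 0.99912801
U = 1.9983

1.9983
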